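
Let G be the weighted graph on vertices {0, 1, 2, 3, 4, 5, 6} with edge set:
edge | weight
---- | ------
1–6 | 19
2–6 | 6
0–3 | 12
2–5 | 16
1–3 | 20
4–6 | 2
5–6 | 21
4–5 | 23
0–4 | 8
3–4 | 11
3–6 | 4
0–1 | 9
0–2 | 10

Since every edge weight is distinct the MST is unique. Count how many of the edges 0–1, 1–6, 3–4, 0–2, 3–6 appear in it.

2

Kruskal's algorithm — process edges by increasing weight (ties by edge label):
4–6 (2): add. Components now {0} {1} {2} {3} {4,6} {5}
3–6 (4): add. Components now {0} {1} {2} {3,4,6} {5}
2–6 (6): add. Components now {0} {1} {2,3,4,6} {5}
0–4 (8): add. Components now {0,2,3,4,6} {1} {5}
0–1 (9): add. Components now {0,1,2,3,4,6} {5}
0–2 (10): skip — 0 and 2 already connected.
3–4 (11): skip — 3 and 4 already connected.
0–3 (12): skip — 0 and 3 already connected.
2–5 (16): add. Components now {0,1,2,3,4,5,6}
MST edge set: {4–6, 3–6, 2–6, 0–4, 0–1, 2–5}.
Of the listed edges, {0–1, 3–6} are in the MST → 2.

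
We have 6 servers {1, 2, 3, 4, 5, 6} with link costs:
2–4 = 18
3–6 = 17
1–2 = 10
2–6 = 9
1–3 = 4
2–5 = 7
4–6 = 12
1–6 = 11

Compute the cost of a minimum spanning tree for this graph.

42

Sort edges by weight, then run Kruskal:
1–3 (4): add — endpoints in different components.
2–5 (7): add — endpoints in different components.
2–6 (9): add — endpoints in different components.
1–2 (10): add — endpoints in different components.
1–6 (11): skip — 1 and 6 already connected.
4–6 (12): add — endpoints in different components.
MST edges: 1–3, 2–5, 2–6, 1–2, 4–6; total weight 4+7+9+10+12 = 42.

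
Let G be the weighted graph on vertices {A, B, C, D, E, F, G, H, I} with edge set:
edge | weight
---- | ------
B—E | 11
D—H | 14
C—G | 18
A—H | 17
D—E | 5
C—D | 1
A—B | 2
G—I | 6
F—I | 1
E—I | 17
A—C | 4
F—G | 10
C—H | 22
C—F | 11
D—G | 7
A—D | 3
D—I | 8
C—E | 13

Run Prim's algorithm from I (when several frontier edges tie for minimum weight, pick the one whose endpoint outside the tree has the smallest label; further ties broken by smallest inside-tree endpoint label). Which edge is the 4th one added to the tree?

C-D

Prim's algorithm from I:
Step 1: cheapest edge leaving the tree is F—I (1); add F.
Step 2: cheapest edge leaving the tree is G—I (6); add G.
Step 3: cheapest edge leaving the tree is D—G (7); add D.
Step 4: cheapest edge leaving the tree is C—D (1); add C.
Step 5: cheapest edge leaving the tree is A—D (3); add A.
Step 6: cheapest edge leaving the tree is A—B (2); add B.
Step 7: cheapest edge leaving the tree is D—E (5); add E.
Step 8: cheapest edge leaving the tree is D—H (14); add H.
The 4th edge added is C—D.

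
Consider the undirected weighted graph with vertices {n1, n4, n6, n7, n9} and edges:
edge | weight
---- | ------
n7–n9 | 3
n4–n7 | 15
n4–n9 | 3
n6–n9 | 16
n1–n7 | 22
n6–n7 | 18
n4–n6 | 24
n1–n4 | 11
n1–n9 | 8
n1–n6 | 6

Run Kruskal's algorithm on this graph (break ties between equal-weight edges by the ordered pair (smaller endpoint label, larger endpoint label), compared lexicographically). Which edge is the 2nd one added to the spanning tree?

n7-n9

Sort edges by weight, then run Kruskal:
n4–n9 (3): add. Components now {n4,n9} {n6} {n7} {n1}
n7–n9 (3): add. Components now {n4,n7,n9} {n6} {n1}
n1–n6 (6): add. Components now {n4,n7,n9} {n1,n6}
n1–n9 (8): add. Components now {n1,n4,n6,n7,n9}
The 2nd edge added is n7–n9.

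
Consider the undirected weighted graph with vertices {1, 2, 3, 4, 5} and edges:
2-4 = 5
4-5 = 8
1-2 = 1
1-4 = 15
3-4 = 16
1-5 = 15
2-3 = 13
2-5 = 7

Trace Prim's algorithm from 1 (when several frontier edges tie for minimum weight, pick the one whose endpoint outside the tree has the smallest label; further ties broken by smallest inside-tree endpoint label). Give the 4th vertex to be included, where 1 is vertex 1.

5

Prim's algorithm from 1:
Step 1: frontier [1-2 1, 1-4 15, 1-5 15] → take 1-2 (1); add 2.
Step 2: frontier [1-4 15, 1-5 15, 2-4 5, 2-5 7, 2-3 13] → take 2-4 (5); add 4.
Step 3: frontier [1-5 15, 2-5 7, 2-3 13, 4-5 8, 3-4 16] → take 2-5 (7); add 5.
Step 4: frontier [2-3 13, 3-4 16] → take 2-3 (13); add 3.
Vertex order: 1, 2, 4, 5, 3. The 4th vertex is 5.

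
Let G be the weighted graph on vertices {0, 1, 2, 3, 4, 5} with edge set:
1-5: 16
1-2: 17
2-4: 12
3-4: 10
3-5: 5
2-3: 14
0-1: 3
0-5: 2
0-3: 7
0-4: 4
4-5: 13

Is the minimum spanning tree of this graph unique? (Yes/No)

Yes

Kruskal: consider edges lightest-first.
0-5 (2): add — endpoints in different components.
0-1 (3): add — endpoints in different components.
0-4 (4): add — endpoints in different components.
3-5 (5): add — endpoints in different components.
0-3 (7): skip — 0 and 3 already connected.
3-4 (10): skip — 3 and 4 already connected.
2-4 (12): add — endpoints in different components.
Every non-tree edge has weight strictly greater than the heaviest edge on the tree path between its endpoints, so the MST is unique.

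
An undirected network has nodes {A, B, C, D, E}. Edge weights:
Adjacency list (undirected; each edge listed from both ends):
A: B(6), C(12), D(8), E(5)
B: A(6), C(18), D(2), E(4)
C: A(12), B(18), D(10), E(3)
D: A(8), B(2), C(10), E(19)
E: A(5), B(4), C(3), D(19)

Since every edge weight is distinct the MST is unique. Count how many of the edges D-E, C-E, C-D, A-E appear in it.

2

Kruskal: consider edges lightest-first.
B-D (2): add — endpoints in different components.
C-E (3): add — endpoints in different components.
B-E (4): add — endpoints in different components.
A-E (5): add — endpoints in different components.
MST edge set: {B-D, C-E, B-E, A-E}.
Of the listed edges, {C-E, A-E} are in the MST → 2.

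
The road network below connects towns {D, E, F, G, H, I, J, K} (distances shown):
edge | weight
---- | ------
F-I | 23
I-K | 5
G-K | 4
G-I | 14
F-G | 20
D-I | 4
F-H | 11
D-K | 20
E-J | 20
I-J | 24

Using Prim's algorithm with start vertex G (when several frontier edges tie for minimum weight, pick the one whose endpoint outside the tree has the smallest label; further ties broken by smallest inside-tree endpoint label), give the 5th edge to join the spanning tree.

F-H

Prim, starting at G.
Step 1: cheapest edge leaving the tree is G-K (4); add K.
Step 2: cheapest edge leaving the tree is I-K (5); add I.
Step 3: cheapest edge leaving the tree is D-I (4); add D.
Step 4: cheapest edge leaving the tree is F-G (20); add F.
Step 5: cheapest edge leaving the tree is F-H (11); add H.
Step 6: cheapest edge leaving the tree is I-J (24); add J.
Step 7: cheapest edge leaving the tree is E-J (20); add E.
The 5th edge added is F-H.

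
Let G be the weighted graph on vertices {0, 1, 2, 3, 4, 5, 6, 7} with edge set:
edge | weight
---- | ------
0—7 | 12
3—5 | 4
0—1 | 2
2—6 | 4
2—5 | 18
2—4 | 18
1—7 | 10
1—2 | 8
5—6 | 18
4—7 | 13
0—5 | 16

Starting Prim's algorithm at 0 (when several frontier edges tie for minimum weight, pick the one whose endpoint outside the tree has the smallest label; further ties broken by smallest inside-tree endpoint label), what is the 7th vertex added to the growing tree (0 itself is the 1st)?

Prim, starting at 0.
Step 1: frontier [0—1 2, 0—7 12, 0—5 16] → take 0—1 (2); add 1.
Step 2: frontier [0—7 12, 0—5 16, 1—2 8, 1—7 10] → take 1—2 (8); add 2.
Step 3: frontier [0—7 12, 0—5 16, 1—7 10, 2—6 4, 2—4 18, 2—5 18] → take 2—6 (4); add 6.
Step 4: frontier [0—7 12, 0—5 16, 1—7 10, 2—4 18, 2—5 18, 5—6 18] → take 1—7 (10); add 7.
Step 5: frontier [0—5 16, 2—4 18, 2—5 18, 5—6 18, 4—7 13] → take 4—7 (13); add 4.
Step 6: frontier [0—5 16, 2—5 18, 5—6 18] → take 0—5 (16); add 5.
Step 7: frontier [3—5 4] → take 3—5 (4); add 3.
Vertex order: 0, 1, 2, 6, 7, 4, 5, 3. The 7th vertex is 5.

5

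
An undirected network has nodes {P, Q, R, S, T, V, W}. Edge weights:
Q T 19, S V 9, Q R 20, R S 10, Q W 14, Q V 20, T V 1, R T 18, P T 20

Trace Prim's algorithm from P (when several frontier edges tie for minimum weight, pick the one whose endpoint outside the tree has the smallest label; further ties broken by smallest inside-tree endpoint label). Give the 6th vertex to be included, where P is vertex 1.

Q

Grow the tree from P using Prim:
Step 1: frontier [P T 20] → take P T (20); add T.
Step 2: frontier [T V 1, R T 18, Q T 19] → take T V (1); add V.
Step 3: frontier [R T 18, Q T 19, S V 9, Q V 20] → take S V (9); add S.
Step 4: frontier [R S 10, R T 18, Q T 19, Q V 20] → take R S (10); add R.
Step 5: frontier [Q R 20, Q T 19, Q V 20] → take Q T (19); add Q.
Step 6: frontier [Q W 14] → take Q W (14); add W.
Vertex order: P, T, V, S, R, Q, W. The 6th vertex is Q.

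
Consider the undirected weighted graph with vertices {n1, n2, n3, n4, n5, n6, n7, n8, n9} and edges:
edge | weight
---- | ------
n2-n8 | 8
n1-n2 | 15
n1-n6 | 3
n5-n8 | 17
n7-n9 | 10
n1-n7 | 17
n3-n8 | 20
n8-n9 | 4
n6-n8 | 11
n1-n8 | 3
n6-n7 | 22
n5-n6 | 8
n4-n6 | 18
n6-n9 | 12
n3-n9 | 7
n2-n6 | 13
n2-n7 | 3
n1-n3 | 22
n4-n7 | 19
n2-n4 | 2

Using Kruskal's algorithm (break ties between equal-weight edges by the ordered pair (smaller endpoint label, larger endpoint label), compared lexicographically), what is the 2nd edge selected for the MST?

n1-n6

Kruskal's algorithm — process edges by increasing weight (ties by edge label):
n2-n4 (2): add — endpoints in different components.
n1-n6 (3): add — endpoints in different components.
n1-n8 (3): add — endpoints in different components.
n2-n7 (3): add — endpoints in different components.
n8-n9 (4): add — endpoints in different components.
n3-n9 (7): add — endpoints in different components.
n2-n8 (8): add — endpoints in different components.
n5-n6 (8): add — endpoints in different components.
The 2nd edge added is n1-n6.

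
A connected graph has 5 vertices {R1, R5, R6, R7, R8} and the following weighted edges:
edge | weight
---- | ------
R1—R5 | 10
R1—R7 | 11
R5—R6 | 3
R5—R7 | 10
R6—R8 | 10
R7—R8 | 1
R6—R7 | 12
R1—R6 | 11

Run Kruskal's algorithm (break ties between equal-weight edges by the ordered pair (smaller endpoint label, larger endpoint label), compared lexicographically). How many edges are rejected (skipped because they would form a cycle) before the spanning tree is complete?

Kruskal: consider edges lightest-first.
R7—R8 (1): add. Components now {R7,R8} {R6} {R1} {R5}
R5—R6 (3): add. Components now {R7,R8} {R5,R6} {R1}
R1—R5 (10): add. Components now {R7,R8} {R1,R5,R6}
R5—R7 (10): add. Components now {R1,R5,R6,R7,R8}
Edges rejected before the tree was complete: 0.

0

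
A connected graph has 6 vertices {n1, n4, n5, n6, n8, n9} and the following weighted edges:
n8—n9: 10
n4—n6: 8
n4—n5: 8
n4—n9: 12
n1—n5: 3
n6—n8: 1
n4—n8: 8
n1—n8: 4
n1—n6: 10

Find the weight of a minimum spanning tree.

Prim, starting at n4.
Step 1: cheapest edge leaving the tree is n4—n5 (8); add n5.
Step 2: cheapest edge leaving the tree is n1—n5 (3); add n1.
Step 3: cheapest edge leaving the tree is n1—n8 (4); add n8.
Step 4: cheapest edge leaving the tree is n6—n8 (1); add n6.
Step 5: cheapest edge leaving the tree is n8—n9 (10); add n9.
MST edges: n4—n5, n1—n5, n1—n8, n6—n8, n8—n9; total weight 8+3+4+1+10 = 26.

26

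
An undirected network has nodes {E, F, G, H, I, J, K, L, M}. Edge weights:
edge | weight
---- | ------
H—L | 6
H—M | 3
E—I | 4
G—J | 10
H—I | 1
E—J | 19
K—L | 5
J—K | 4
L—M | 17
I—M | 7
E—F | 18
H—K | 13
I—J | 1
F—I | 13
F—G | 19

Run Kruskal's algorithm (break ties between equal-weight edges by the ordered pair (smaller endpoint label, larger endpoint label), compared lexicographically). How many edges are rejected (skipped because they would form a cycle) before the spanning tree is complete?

Kruskal's algorithm — process edges by increasing weight (ties by edge label):
H—I (1): add — endpoints in different components.
I—J (1): add — endpoints in different components.
H—M (3): add — endpoints in different components.
E—I (4): add — endpoints in different components.
J—K (4): add — endpoints in different components.
K—L (5): add — endpoints in different components.
H—L (6): skip — H and L already connected.
I—M (7): skip — I and M already connected.
G—J (10): add — endpoints in different components.
F—I (13): add — endpoints in different components.
Edges rejected before the tree was complete: 2.

2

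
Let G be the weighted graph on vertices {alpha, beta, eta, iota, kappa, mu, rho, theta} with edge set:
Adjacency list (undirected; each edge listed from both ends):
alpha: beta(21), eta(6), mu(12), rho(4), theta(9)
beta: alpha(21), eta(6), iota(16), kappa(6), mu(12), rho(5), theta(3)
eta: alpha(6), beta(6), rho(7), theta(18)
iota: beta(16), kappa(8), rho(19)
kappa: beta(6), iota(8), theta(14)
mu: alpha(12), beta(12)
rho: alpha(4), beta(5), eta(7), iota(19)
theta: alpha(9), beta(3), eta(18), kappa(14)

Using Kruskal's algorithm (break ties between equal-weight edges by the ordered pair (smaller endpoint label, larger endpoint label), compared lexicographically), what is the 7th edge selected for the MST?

alpha-mu

Kruskal's algorithm — process edges by increasing weight (ties by edge label):
beta theta (3): add — endpoints in different components.
alpha rho (4): add — endpoints in different components.
beta rho (5): add — endpoints in different components.
alpha eta (6): add — endpoints in different components.
beta eta (6): skip — beta and eta already connected.
beta kappa (6): add — endpoints in different components.
eta rho (7): skip — rho and eta already connected.
iota kappa (8): add — endpoints in different components.
alpha theta (9): skip — alpha and theta already connected.
alpha mu (12): add — endpoints in different components.
The 7th edge added is alpha mu.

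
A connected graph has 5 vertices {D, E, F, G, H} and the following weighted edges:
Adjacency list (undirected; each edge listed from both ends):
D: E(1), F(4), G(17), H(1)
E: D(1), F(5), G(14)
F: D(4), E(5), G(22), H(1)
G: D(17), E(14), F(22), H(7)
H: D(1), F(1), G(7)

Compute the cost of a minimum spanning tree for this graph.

10

Grow the tree from H using Prim:
Step 1: cheapest edge leaving the tree is D-H (1); add D.
Step 2: cheapest edge leaving the tree is D-E (1); add E.
Step 3: cheapest edge leaving the tree is F-H (1); add F.
Step 4: cheapest edge leaving the tree is G-H (7); add G.
MST edges: D-H, D-E, F-H, G-H; total weight 1+1+1+7 = 10.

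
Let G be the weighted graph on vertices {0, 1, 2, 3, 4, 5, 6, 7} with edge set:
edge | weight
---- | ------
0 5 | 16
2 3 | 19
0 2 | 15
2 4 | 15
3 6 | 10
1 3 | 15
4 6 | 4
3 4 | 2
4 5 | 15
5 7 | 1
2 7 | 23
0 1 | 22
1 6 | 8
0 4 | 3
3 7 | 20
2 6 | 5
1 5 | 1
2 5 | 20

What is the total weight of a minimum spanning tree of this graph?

24

Sort edges by weight, then run Kruskal:
1 5 (1): add — endpoints in different components.
5 7 (1): add — endpoints in different components.
3 4 (2): add — endpoints in different components.
0 4 (3): add — endpoints in different components.
4 6 (4): add — endpoints in different components.
2 6 (5): add — endpoints in different components.
1 6 (8): add — endpoints in different components.
MST edges: 1 5, 5 7, 3 4, 0 4, 4 6, 2 6, 1 6; total weight 1+1+2+3+4+5+8 = 24.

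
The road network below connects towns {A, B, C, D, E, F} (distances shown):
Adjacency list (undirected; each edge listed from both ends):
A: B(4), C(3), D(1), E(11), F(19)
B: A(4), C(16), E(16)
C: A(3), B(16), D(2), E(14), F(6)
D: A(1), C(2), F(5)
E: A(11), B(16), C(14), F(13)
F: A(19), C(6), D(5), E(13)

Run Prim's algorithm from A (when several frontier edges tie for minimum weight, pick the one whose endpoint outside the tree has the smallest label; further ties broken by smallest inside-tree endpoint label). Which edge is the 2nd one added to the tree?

C-D

Prim, starting at A.
Step 1: frontier [A D 1, A C 3, A B 4, A E 11, A F 19] → take A D (1); add D.
Step 2: frontier [A C 3, A B 4, A E 11, A F 19, C D 2, D F 5] → take C D (2); add C.
Step 3: frontier [A B 4, A E 11, A F 19, C F 6, C E 14, B C 16, D F 5] → take A B (4); add B.
Step 4: frontier [A E 11, A F 19, B E 16, C F 6, C E 14, D F 5] → take D F (5); add F.
Step 5: frontier [A E 11, B E 16, C E 14, E F 13] → take A E (11); add E.
The 2nd edge added is C D.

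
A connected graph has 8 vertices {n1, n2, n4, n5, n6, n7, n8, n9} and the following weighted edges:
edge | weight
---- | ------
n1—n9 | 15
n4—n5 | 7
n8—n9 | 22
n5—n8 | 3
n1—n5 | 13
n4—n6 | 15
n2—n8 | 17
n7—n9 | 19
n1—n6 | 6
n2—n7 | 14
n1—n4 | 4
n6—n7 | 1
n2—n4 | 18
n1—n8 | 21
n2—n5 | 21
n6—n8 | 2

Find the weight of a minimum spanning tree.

45

Prim, starting at n7.
Step 1: cheapest edge leaving the tree is n6—n7 (1); add n6.
Step 2: cheapest edge leaving the tree is n6—n8 (2); add n8.
Step 3: cheapest edge leaving the tree is n5—n8 (3); add n5.
Step 4: cheapest edge leaving the tree is n1—n6 (6); add n1.
Step 5: cheapest edge leaving the tree is n1—n4 (4); add n4.
Step 6: cheapest edge leaving the tree is n2—n7 (14); add n2.
Step 7: cheapest edge leaving the tree is n1—n9 (15); add n9.
MST edges: n6—n7, n6—n8, n5—n8, n1—n6, n1—n4, n2—n7, n1—n9; total weight 1+2+3+6+4+14+15 = 45.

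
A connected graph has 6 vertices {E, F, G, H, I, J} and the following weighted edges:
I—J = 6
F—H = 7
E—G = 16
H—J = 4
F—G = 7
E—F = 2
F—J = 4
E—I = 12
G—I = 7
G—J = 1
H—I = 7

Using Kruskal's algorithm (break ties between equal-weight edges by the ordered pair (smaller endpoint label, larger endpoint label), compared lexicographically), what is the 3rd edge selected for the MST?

F-J

Kruskal: consider edges lightest-first.
G—J (1): add — endpoints in different components.
E—F (2): add — endpoints in different components.
F—J (4): add — endpoints in different components.
H—J (4): add — endpoints in different components.
I—J (6): add — endpoints in different components.
The 3rd edge added is F—J.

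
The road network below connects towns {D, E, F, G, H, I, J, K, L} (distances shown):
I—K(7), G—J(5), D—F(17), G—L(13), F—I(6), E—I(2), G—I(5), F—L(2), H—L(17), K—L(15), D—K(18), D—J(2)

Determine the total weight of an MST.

Prim's algorithm from F:
Step 1: frontier [F—L 2, F—I 6, D—F 17] → take F—L (2); add L.
Step 2: frontier [F—I 6, D—F 17, G—L 13, K—L 15, H—L 17] → take F—I (6); add I.
Step 3: frontier [D—F 17, E—I 2, G—I 5, I—K 7, G—L 13, K—L 15, H—L 17] → take E—I (2); add E.
Step 4: frontier [D—F 17, G—I 5, I—K 7, G—L 13, K—L 15, H—L 17] → take G—I (5); add G.
Step 5: frontier [D—F 17, G—J 5, I—K 7, K—L 15, H—L 17] → take G—J (5); add J.
Step 6: frontier [D—F 17, I—K 7, D—J 2, K—L 15, H—L 17] → take D—J (2); add D.
Step 7: frontier [D—K 18, I—K 7, K—L 15, H—L 17] → take I—K (7); add K.
Step 8: frontier [H—L 17] → take H—L (17); add H.
MST edges: F—L, F—I, E—I, G—I, G—J, D—J, I—K, H—L; total weight 2+6+2+5+5+2+7+17 = 46.

46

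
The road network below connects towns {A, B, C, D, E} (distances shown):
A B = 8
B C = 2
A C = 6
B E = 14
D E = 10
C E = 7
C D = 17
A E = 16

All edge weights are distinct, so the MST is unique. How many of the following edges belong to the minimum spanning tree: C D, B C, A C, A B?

2

Kruskal's algorithm — process edges by increasing weight (ties by edge label):
B C (2): add — endpoints in different components.
A C (6): add — endpoints in different components.
C E (7): add — endpoints in different components.
A B (8): skip — A and B already connected.
D E (10): add — endpoints in different components.
MST edge set: {B C, A C, C E, D E}.
Of the listed edges, {B C, A C} are in the MST → 2.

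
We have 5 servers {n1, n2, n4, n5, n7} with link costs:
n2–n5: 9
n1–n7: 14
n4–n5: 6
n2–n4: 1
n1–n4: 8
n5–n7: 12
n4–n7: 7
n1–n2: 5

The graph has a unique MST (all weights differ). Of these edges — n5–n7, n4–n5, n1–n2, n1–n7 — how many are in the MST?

2

Sort edges by weight, then run Kruskal:
n2–n4 (1): add — endpoints in different components.
n1–n2 (5): add — endpoints in different components.
n4–n5 (6): add — endpoints in different components.
n4–n7 (7): add — endpoints in different components.
MST edge set: {n2–n4, n1–n2, n4–n5, n4–n7}.
Of the listed edges, {n4–n5, n1–n2} are in the MST → 2.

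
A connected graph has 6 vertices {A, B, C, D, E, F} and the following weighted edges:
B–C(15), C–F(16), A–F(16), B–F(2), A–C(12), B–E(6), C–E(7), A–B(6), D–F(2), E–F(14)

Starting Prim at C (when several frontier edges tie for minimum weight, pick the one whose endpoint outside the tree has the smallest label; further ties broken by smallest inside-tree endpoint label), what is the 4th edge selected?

Prim, starting at C.
Step 1: cheapest edge leaving the tree is C–E (7); add E.
Step 2: cheapest edge leaving the tree is B–E (6); add B.
Step 3: cheapest edge leaving the tree is B–F (2); add F.
Step 4: cheapest edge leaving the tree is D–F (2); add D.
Step 5: cheapest edge leaving the tree is A–B (6); add A.
The 4th edge added is D–F.

D-F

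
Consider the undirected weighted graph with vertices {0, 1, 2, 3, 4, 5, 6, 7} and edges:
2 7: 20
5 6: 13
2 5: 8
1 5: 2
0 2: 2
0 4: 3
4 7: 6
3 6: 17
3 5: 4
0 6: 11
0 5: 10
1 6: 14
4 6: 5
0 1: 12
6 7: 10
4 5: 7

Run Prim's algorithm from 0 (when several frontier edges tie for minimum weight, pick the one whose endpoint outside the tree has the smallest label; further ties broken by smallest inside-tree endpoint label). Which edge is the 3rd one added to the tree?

4-6

Prim's algorithm from 0:
Step 1: cheapest edge leaving the tree is 0 2 (2); add 2.
Step 2: cheapest edge leaving the tree is 0 4 (3); add 4.
Step 3: cheapest edge leaving the tree is 4 6 (5); add 6.
Step 4: cheapest edge leaving the tree is 4 7 (6); add 7.
Step 5: cheapest edge leaving the tree is 4 5 (7); add 5.
Step 6: cheapest edge leaving the tree is 1 5 (2); add 1.
Step 7: cheapest edge leaving the tree is 3 5 (4); add 3.
The 3rd edge added is 4 6.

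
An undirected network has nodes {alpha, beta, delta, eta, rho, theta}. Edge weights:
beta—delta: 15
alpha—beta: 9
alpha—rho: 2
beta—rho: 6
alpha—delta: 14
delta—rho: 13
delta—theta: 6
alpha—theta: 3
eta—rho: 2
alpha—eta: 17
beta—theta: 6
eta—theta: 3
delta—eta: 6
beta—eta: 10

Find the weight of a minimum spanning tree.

Sort edges by weight, then run Kruskal:
alpha—rho (2): add. Components now {eta} {delta} {beta} {theta} {alpha,rho}
eta—rho (2): add. Components now {alpha,eta,rho} {delta} {beta} {theta}
alpha—theta (3): add. Components now {alpha,eta,rho,theta} {delta} {beta}
eta—theta (3): skip — eta and theta already connected.
beta—rho (6): add. Components now {alpha,beta,eta,rho,theta} {delta}
beta—theta (6): skip — beta and theta already connected.
delta—eta (6): add. Components now {alpha,beta,delta,eta,rho,theta}
MST edges: alpha—rho, eta—rho, alpha—theta, beta—rho, delta—eta; total weight 2+2+3+6+6 = 19.

19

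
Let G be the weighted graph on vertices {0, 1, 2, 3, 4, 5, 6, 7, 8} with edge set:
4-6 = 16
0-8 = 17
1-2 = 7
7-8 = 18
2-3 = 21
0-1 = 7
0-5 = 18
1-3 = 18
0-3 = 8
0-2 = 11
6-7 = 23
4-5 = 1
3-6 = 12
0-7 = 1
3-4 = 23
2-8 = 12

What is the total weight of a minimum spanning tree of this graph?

Grow the tree from 1 using Prim:
Step 1: cheapest edge leaving the tree is 0-1 (7); add 0.
Step 2: cheapest edge leaving the tree is 0-7 (1); add 7.
Step 3: cheapest edge leaving the tree is 1-2 (7); add 2.
Step 4: cheapest edge leaving the tree is 0-3 (8); add 3.
Step 5: cheapest edge leaving the tree is 3-6 (12); add 6.
Step 6: cheapest edge leaving the tree is 2-8 (12); add 8.
Step 7: cheapest edge leaving the tree is 4-6 (16); add 4.
Step 8: cheapest edge leaving the tree is 4-5 (1); add 5.
MST edges: 0-1, 0-7, 1-2, 0-3, 3-6, 2-8, 4-6, 4-5; total weight 7+1+7+8+12+12+16+1 = 64.

64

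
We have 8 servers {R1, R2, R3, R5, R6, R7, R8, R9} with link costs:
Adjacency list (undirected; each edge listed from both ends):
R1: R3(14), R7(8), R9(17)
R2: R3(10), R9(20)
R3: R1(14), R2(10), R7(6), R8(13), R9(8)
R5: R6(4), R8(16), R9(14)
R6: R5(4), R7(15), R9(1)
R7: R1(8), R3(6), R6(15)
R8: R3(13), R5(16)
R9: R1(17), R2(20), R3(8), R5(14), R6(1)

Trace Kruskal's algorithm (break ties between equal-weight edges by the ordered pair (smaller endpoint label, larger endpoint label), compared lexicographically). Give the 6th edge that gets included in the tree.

R2-R3

Sort edges by weight, then run Kruskal:
R6–R9 (1): add — endpoints in different components.
R5–R6 (4): add — endpoints in different components.
R3–R7 (6): add — endpoints in different components.
R1–R7 (8): add — endpoints in different components.
R3–R9 (8): add — endpoints in different components.
R2–R3 (10): add — endpoints in different components.
R3–R8 (13): add — endpoints in different components.
The 6th edge added is R2–R3.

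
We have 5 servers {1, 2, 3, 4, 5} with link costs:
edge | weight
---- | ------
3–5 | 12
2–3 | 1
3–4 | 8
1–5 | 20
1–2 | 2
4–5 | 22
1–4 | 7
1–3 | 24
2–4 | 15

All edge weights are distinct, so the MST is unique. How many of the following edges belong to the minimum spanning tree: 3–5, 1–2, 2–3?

3

Kruskal: consider edges lightest-first.
2–3 (1): add — endpoints in different components.
1–2 (2): add — endpoints in different components.
1–4 (7): add — endpoints in different components.
3–4 (8): skip — 3 and 4 already connected.
3–5 (12): add — endpoints in different components.
MST edge set: {2–3, 1–2, 1–4, 3–5}.
Of the listed edges, {3–5, 1–2, 2–3} are in the MST → 3.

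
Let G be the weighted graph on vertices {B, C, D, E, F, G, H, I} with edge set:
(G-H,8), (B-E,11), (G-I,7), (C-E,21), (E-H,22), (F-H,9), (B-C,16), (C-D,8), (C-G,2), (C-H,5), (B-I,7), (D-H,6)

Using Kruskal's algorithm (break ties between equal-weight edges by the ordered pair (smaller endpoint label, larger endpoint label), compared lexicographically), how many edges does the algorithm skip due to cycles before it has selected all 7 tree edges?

Kruskal: consider edges lightest-first.
C-G (2): add — endpoints in different components.
C-H (5): add — endpoints in different components.
D-H (6): add — endpoints in different components.
B-I (7): add — endpoints in different components.
G-I (7): add — endpoints in different components.
C-D (8): skip — C and D already connected.
G-H (8): skip — G and H already connected.
F-H (9): add — endpoints in different components.
B-E (11): add — endpoints in different components.
Edges rejected before the tree was complete: 2.

2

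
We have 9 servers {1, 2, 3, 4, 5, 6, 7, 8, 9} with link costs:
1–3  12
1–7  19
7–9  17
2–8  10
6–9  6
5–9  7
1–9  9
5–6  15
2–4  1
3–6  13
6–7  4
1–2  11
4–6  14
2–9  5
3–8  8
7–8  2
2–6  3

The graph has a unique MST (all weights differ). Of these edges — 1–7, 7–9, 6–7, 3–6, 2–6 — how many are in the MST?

2

Sort edges by weight, then run Kruskal:
2–4 (1): add — endpoints in different components.
7–8 (2): add — endpoints in different components.
2–6 (3): add — endpoints in different components.
6–7 (4): add — endpoints in different components.
2–9 (5): add — endpoints in different components.
6–9 (6): skip — 6 and 9 already connected.
5–9 (7): add — endpoints in different components.
3–8 (8): add — endpoints in different components.
1–9 (9): add — endpoints in different components.
MST edge set: {2–4, 7–8, 2–6, 6–7, 2–9, 5–9, 3–8, 1–9}.
Of the listed edges, {6–7, 2–6} are in the MST → 2.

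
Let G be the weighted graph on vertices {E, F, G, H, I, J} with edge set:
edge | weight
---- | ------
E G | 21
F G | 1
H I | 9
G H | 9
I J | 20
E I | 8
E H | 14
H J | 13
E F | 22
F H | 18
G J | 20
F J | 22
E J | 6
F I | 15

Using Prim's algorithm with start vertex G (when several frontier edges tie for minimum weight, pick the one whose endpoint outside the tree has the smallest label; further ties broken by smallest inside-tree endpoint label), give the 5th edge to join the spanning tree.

Prim's algorithm from G:
Step 1: frontier [F G 1, G H 9, G J 20, E G 21] → take F G (1); add F.
Step 2: frontier [F I 15, F H 18, E F 22, F J 22, G H 9, G J 20, E G 21] → take G H (9); add H.
Step 3: frontier [F I 15, E F 22, F J 22, G J 20, E G 21, H I 9, H J 13, E H 14] → take H I (9); add I.
Step 4: frontier [E F 22, F J 22, G J 20, E G 21, H J 13, E H 14, E I 8, I J 20] → take E I (8); add E.
Step 5: frontier [E J 6, F J 22, G J 20, H J 13, I J 20] → take E J (6); add J.
The 5th edge added is E J.

E-J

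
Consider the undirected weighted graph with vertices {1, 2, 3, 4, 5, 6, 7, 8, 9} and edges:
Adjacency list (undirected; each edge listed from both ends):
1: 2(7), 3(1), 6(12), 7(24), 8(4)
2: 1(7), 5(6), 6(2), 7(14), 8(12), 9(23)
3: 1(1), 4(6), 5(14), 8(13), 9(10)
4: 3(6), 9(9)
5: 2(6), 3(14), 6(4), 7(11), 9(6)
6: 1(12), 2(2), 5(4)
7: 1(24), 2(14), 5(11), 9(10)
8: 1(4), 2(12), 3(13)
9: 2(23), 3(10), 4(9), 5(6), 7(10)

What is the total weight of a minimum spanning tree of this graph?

Grow the tree from 6 using Prim:
Step 1: cheapest edge leaving the tree is 2—6 (2); add 2.
Step 2: cheapest edge leaving the tree is 5—6 (4); add 5.
Step 3: cheapest edge leaving the tree is 5—9 (6); add 9.
Step 4: cheapest edge leaving the tree is 1—2 (7); add 1.
Step 5: cheapest edge leaving the tree is 1—3 (1); add 3.
Step 6: cheapest edge leaving the tree is 1—8 (4); add 8.
Step 7: cheapest edge leaving the tree is 3—4 (6); add 4.
Step 8: cheapest edge leaving the tree is 7—9 (10); add 7.
MST edges: 2—6, 5—6, 5—9, 1—2, 1—3, 1—8, 3—4, 7—9; total weight 2+4+6+7+1+4+6+10 = 40.

40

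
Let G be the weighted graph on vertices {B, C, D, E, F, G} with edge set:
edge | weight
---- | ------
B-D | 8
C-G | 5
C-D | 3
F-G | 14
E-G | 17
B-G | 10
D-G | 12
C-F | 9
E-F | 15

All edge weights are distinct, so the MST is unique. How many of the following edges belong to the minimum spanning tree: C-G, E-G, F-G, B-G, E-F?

2

Kruskal's algorithm — process edges by increasing weight (ties by edge label):
C-D (3): add — endpoints in different components.
C-G (5): add — endpoints in different components.
B-D (8): add — endpoints in different components.
C-F (9): add — endpoints in different components.
B-G (10): skip — B and G already connected.
D-G (12): skip — D and G already connected.
F-G (14): skip — F and G already connected.
E-F (15): add — endpoints in different components.
MST edge set: {C-D, C-G, B-D, C-F, E-F}.
Of the listed edges, {C-G, E-F} are in the MST → 2.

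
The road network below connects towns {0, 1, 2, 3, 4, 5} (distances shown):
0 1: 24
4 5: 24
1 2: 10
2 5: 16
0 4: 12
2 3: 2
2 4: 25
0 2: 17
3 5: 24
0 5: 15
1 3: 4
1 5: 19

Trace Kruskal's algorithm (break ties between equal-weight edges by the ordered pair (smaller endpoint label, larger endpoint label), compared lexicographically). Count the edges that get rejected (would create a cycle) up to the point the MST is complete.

Kruskal: consider edges lightest-first.
2 3 (2): add — endpoints in different components.
1 3 (4): add — endpoints in different components.
1 2 (10): skip — 1 and 2 already connected.
0 4 (12): add — endpoints in different components.
0 5 (15): add — endpoints in different components.
2 5 (16): add — endpoints in different components.
Edges rejected before the tree was complete: 1.

1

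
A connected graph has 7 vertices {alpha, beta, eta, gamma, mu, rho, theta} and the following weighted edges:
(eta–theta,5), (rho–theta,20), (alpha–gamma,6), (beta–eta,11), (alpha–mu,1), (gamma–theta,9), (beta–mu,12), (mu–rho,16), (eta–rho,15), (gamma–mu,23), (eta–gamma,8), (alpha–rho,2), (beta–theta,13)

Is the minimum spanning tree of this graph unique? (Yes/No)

Yes

Kruskal's algorithm — process edges by increasing weight (ties by edge label):
alpha–mu (1): add — endpoints in different components.
alpha–rho (2): add — endpoints in different components.
eta–theta (5): add — endpoints in different components.
alpha–gamma (6): add — endpoints in different components.
eta–gamma (8): add — endpoints in different components.
gamma–theta (9): skip — gamma and theta already connected.
beta–eta (11): add — endpoints in different components.
Every non-tree edge has weight strictly greater than the heaviest edge on the tree path between its endpoints, so the MST is unique.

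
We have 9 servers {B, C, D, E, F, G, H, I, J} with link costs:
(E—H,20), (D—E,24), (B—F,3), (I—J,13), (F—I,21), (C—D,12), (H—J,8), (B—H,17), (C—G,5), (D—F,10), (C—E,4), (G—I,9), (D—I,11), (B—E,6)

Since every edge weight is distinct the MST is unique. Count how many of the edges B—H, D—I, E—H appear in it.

Sort edges by weight, then run Kruskal:
B—F (3): add — endpoints in different components.
C—E (4): add — endpoints in different components.
C—G (5): add — endpoints in different components.
B—E (6): add — endpoints in different components.
H—J (8): add — endpoints in different components.
G—I (9): add — endpoints in different components.
D—F (10): add — endpoints in different components.
D—I (11): skip — D and I already connected.
C—D (12): skip — C and D already connected.
I—J (13): add — endpoints in different components.
MST edge set: {B—F, C—E, C—G, B—E, H—J, G—I, D—F, I—J}.
Of the listed edges, {} are in the MST → 0.

0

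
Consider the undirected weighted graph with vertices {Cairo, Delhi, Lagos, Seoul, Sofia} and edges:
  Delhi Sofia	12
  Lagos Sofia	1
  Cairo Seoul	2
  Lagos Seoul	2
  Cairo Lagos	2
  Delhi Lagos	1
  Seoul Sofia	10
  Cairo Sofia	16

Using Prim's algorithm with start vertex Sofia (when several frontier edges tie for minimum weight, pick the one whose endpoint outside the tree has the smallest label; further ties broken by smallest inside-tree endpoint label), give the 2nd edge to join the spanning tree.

Delhi-Lagos

Prim's algorithm from Sofia:
Step 1: frontier [Lagos Sofia 1, Seoul Sofia 10, Delhi Sofia 12, Cairo Sofia 16] → take Lagos Sofia (1); add Lagos.
Step 2: frontier [Delhi Lagos 1, Cairo Lagos 2, Lagos Seoul 2, Seoul Sofia 10, Delhi Sofia 12, Cairo Sofia 16] → take Delhi Lagos (1); add Delhi.
Step 3: frontier [Cairo Lagos 2, Lagos Seoul 2, Seoul Sofia 10, Cairo Sofia 16] → take Cairo Lagos (2); add Cairo.
Step 4: frontier [Cairo Seoul 2, Lagos Seoul 2, Seoul Sofia 10] → take Cairo Seoul (2); add Seoul.
The 2nd edge added is Delhi Lagos.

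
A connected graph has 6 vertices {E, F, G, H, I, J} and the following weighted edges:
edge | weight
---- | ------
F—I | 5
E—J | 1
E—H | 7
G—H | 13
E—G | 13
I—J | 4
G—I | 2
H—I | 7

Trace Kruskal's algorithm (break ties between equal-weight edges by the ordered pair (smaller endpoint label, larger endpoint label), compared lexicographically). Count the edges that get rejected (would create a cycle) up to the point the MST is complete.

Kruskal: consider edges lightest-first.
E—J (1): add. Components now {E,J} {F} {G} {H} {I}
G—I (2): add. Components now {E,J} {F} {G,I} {H}
I—J (4): add. Components now {E,G,I,J} {F} {H}
F—I (5): add. Components now {E,F,G,I,J} {H}
E—H (7): add. Components now {E,F,G,H,I,J}
Edges rejected before the tree was complete: 0.

0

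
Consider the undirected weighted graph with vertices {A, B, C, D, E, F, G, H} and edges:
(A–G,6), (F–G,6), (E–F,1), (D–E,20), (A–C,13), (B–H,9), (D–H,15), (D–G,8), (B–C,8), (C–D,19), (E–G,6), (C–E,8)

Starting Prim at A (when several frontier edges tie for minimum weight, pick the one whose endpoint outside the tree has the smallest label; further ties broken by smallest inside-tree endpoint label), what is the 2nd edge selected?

E-G

Prim, starting at A.
Step 1: cheapest edge leaving the tree is A–G (6); add G.
Step 2: cheapest edge leaving the tree is E–G (6); add E.
Step 3: cheapest edge leaving the tree is E–F (1); add F.
Step 4: cheapest edge leaving the tree is C–E (8); add C.
Step 5: cheapest edge leaving the tree is B–C (8); add B.
Step 6: cheapest edge leaving the tree is D–G (8); add D.
Step 7: cheapest edge leaving the tree is B–H (9); add H.
The 2nd edge added is E–G.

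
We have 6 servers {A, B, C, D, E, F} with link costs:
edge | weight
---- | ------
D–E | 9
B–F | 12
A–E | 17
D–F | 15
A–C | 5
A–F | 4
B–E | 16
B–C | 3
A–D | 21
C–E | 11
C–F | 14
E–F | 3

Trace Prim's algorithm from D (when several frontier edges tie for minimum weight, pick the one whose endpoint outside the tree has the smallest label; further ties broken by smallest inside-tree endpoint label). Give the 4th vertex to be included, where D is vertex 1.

Grow the tree from D using Prim:
Step 1: frontier [D–E 9, D–F 15, A–D 21] → take D–E (9); add E.
Step 2: frontier [D–F 15, A–D 21, E–F 3, C–E 11, B–E 16, A–E 17] → take E–F (3); add F.
Step 3: frontier [A–D 21, C–E 11, B–E 16, A–E 17, A–F 4, B–F 12, C–F 14] → take A–F (4); add A.
Step 4: frontier [A–C 5, C–E 11, B–E 16, B–F 12, C–F 14] → take A–C (5); add C.
Step 5: frontier [B–C 3, B–E 16, B–F 12] → take B–C (3); add B.
Vertex order: D, E, F, A, C, B. The 4th vertex is A.

A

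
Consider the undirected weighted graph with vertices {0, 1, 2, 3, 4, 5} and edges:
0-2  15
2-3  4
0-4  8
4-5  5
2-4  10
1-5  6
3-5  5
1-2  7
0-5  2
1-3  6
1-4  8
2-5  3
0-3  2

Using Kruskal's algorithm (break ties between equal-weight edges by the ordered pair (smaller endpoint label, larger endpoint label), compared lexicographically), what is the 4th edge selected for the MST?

4-5

Kruskal: consider edges lightest-first.
0-3 (2): add — endpoints in different components.
0-5 (2): add — endpoints in different components.
2-5 (3): add — endpoints in different components.
2-3 (4): skip — 2 and 3 already connected.
3-5 (5): skip — 3 and 5 already connected.
4-5 (5): add — endpoints in different components.
1-3 (6): add — endpoints in different components.
The 4th edge added is 4-5.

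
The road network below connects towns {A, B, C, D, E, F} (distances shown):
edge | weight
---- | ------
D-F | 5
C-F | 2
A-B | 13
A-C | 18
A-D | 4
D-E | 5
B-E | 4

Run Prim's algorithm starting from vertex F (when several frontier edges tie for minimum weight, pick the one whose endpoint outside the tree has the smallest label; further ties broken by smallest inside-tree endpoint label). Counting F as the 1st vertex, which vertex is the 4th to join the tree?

Grow the tree from F using Prim:
Step 1: frontier [C-F 2, D-F 5] → take C-F (2); add C.
Step 2: frontier [A-C 18, D-F 5] → take D-F (5); add D.
Step 3: frontier [A-C 18, A-D 4, D-E 5] → take A-D (4); add A.
Step 4: frontier [A-B 13, D-E 5] → take D-E (5); add E.
Step 5: frontier [A-B 13, B-E 4] → take B-E (4); add B.
Vertex order: F, C, D, A, E, B. The 4th vertex is A.

A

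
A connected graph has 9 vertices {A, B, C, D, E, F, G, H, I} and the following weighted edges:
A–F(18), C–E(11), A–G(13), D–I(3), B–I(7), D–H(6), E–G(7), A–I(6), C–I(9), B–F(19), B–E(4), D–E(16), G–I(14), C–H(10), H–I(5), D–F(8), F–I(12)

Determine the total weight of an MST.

Sort edges by weight, then run Kruskal:
D–I (3): add — endpoints in different components.
B–E (4): add — endpoints in different components.
H–I (5): add — endpoints in different components.
A–I (6): add — endpoints in different components.
D–H (6): skip — D and H already connected.
B–I (7): add — endpoints in different components.
E–G (7): add — endpoints in different components.
D–F (8): add — endpoints in different components.
C–I (9): add — endpoints in different components.
MST edges: D–I, B–E, H–I, A–I, B–I, E–G, D–F, C–I; total weight 3+4+5+6+7+7+8+9 = 49.

49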